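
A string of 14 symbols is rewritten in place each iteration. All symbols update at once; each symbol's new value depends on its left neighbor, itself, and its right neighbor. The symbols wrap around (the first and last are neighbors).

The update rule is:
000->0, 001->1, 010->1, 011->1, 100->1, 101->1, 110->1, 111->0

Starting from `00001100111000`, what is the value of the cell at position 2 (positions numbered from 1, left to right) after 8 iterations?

iteration 1: 00011111101100
iteration 2: 00110000111110
iteration 3: 01111001100011
iteration 4: 11001111110111
iteration 5: 01111000011100
iteration 6: 11001100110110
iteration 7: 11111111111111
iteration 8: 00000000000000
position 2 holds 0

0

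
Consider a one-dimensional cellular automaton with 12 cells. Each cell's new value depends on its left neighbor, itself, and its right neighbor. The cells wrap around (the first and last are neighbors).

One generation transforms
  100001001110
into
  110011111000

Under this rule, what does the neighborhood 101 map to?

At position 11 the neighborhood is 101; the next row has 0 there.

0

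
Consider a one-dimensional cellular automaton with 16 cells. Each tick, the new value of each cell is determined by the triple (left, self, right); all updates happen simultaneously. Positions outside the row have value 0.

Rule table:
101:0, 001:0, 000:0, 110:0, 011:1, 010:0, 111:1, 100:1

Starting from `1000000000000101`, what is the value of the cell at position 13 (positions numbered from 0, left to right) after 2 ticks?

0

0100000000000000
0010000000000000
position 13 holds 0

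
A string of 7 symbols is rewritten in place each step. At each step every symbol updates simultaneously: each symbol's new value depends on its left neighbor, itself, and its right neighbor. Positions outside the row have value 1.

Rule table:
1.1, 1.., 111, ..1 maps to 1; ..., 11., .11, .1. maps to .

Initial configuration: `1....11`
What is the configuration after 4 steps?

.1..1.1
1.11.1.
.1..1.1  (repeats step 1; period 2)
step 4: 1.11.1.

1.11.1.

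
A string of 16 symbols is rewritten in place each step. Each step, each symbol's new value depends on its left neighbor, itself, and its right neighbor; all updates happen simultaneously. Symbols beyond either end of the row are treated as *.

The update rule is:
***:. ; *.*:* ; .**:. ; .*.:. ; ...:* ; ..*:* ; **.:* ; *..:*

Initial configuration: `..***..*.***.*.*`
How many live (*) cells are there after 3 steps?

**..***.*..**.*.
.***..**.**.**.*
*..***.**.**.**.
count of *: 10

10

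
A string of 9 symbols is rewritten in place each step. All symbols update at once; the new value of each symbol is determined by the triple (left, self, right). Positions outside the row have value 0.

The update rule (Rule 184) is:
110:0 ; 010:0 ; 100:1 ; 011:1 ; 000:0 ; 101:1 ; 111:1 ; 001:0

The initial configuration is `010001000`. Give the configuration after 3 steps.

001000100
000100010
000010001

000010001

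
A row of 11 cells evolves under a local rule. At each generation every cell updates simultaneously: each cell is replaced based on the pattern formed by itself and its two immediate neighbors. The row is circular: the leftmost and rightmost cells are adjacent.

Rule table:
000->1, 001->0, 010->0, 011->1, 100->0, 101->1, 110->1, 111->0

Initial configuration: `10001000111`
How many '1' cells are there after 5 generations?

6

generation 1: 10100010100
generation 2: 01001001000
generation 3: 00000000011
generation 4: 01111111011
generation 5: 11000001111
count of 1: 6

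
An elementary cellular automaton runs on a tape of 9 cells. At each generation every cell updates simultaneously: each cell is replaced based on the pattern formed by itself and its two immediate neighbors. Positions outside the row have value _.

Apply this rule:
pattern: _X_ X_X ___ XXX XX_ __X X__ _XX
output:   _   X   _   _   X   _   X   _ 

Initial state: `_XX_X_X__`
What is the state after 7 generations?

________X

generation 1: __XX_X_X_
generation 2: ___XX_X_X
generation 3: ____XX_X_
generation 4: _____XX_X
generation 5: ______XX_
generation 6: _______XX
generation 7: ________X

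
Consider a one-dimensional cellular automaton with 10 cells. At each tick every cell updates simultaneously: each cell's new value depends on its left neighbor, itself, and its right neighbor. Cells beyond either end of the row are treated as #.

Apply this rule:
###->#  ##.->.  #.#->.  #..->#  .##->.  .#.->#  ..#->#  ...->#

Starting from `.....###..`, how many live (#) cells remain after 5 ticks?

tick 1: #####.#.##
tick 2: ####..#..#
tick 3: ###.#####.
tick 4: ##...###..
tick 5: #.###.#.##
count of #: 7

7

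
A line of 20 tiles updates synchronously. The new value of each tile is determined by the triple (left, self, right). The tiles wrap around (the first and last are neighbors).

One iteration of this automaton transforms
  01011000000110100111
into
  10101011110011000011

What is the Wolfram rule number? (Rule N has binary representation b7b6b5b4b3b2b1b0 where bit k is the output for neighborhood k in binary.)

225

position 18: 111 → 1  (bit 7 = 1)
position 4: 110 → 1  (bit 6 = 1)
position 0: 101 → 1  (bit 5 = 1)
position 5: 100 → 0  (bit 4 = 0)
position 3: 011 → 0  (bit 3 = 0)
position 1: 010 → 0  (bit 2 = 0)
position 10: 001 → 0  (bit 1 = 0)
position 6: 000 → 1  (bit 0 = 1)
bits b7..b0 = 11100001 = 225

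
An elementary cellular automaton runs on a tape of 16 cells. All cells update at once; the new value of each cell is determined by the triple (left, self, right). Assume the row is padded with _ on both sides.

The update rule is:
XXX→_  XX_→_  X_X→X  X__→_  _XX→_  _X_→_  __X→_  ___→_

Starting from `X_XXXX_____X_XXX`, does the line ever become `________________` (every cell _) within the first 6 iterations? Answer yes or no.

_X__________X___
________________
all cells are _ at iteration 2

yes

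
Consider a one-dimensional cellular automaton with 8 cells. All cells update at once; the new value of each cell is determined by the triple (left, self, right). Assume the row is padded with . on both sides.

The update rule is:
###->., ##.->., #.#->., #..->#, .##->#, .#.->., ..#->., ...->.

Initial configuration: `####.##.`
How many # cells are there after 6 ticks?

#....#.#
.#......
..#.....
...#....
....#...
.....#..
count of #: 1

1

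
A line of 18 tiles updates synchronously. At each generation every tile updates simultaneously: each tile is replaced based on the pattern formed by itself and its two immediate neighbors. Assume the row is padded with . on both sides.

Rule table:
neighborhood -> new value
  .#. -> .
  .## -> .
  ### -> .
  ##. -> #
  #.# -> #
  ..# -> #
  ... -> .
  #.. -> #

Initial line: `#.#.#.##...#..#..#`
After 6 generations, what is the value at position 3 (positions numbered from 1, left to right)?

#

.#.#.#.##.#.##.##.
#.#.#.#.##.#.##.##
.#.#.#.#.##.#.##.#
#.#.#.#.#.##.#.##.
.#.#.#.#.#.##.#.##
#.#.#.#.#.#.##.#.#
position 3 holds #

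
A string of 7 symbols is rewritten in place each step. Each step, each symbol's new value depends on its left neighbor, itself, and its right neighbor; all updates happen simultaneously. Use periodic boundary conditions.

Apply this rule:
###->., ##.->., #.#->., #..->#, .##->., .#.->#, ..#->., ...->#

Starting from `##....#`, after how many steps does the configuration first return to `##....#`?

7

..###..
#....##
.###...
....###
###....
...###.
##....#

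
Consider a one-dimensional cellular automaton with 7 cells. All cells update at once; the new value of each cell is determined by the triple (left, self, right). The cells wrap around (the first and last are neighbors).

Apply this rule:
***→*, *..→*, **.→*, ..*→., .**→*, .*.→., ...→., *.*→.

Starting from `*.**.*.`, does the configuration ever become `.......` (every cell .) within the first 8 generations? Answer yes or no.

generation 1: ..**...
generation 2: ..***..
generation 3: ..****.
generation 4: ..*****
generation 5: *.*****
generation 6: *.*****  (fixed point — unchanged through generation 8)
generation 8 is *.*****, still not uniform .

no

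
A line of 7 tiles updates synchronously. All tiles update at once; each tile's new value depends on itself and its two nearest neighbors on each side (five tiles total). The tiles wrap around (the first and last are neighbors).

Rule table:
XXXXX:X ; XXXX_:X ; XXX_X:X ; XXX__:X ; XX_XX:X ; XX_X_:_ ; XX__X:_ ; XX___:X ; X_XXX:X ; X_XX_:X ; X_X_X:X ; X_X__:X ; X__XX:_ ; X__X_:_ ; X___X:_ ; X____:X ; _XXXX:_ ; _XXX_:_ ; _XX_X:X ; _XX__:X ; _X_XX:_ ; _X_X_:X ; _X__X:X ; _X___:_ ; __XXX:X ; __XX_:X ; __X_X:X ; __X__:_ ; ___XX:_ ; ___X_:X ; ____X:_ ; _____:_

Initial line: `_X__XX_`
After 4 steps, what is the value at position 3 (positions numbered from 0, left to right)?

__X_XX_
_XX_XXX
XXXXX_X
_XXXXXX
position 3 holds X

X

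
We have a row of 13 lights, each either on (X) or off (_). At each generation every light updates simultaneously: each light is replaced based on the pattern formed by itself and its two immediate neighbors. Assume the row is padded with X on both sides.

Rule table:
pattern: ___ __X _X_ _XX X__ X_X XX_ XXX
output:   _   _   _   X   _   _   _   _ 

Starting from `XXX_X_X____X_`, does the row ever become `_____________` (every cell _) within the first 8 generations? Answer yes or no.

yes

_____________
all cells are _ at generation 1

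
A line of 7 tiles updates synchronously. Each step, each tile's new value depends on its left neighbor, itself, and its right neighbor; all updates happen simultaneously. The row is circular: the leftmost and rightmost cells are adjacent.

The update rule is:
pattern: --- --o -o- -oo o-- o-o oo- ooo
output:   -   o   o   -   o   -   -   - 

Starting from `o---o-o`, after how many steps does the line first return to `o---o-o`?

step 1: -o-oo--
step 2: oo---o-
step 3: --o-oo-
step 4: -oo---o
step 5: ---o-oo
step 6: o-oo---
step 7: o---o-o

7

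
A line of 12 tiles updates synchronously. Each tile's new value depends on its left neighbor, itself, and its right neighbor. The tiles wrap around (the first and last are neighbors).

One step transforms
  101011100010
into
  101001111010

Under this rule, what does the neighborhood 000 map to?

At position 8 the neighborhood is 000; the next row has 1 there.

1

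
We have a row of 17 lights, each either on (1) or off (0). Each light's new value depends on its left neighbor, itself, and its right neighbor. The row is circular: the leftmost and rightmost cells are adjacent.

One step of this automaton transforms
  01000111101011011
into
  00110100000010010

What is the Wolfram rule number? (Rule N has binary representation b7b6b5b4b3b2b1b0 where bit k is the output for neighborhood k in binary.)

position 6: 111 → 0  (bit 7 = 0)
position 8: 110 → 0  (bit 6 = 0)
position 0: 101 → 0  (bit 5 = 0)
position 2: 100 → 1  (bit 4 = 1)
position 5: 011 → 1  (bit 3 = 1)
position 1: 010 → 0  (bit 2 = 0)
position 4: 001 → 0  (bit 1 = 0)
position 3: 000 → 1  (bit 0 = 1)
bits b7..b0 = 00011001 = 25

25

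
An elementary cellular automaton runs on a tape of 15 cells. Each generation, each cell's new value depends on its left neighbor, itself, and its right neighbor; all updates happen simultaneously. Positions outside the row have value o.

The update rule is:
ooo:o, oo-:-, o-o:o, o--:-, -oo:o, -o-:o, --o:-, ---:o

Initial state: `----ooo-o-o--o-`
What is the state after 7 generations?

generation 1: -oo-oo-oooo--oo
generation 2: oo-oo-oooo---oo
generation 3: o-oo-oooo--o-oo
generation 4: -oo-oooo---oooo
generation 5: oo-oooo--o-oooo
generation 6: o-oooo---oooooo
generation 7: -oooo--o-oooooo

-oooo--o-oooooo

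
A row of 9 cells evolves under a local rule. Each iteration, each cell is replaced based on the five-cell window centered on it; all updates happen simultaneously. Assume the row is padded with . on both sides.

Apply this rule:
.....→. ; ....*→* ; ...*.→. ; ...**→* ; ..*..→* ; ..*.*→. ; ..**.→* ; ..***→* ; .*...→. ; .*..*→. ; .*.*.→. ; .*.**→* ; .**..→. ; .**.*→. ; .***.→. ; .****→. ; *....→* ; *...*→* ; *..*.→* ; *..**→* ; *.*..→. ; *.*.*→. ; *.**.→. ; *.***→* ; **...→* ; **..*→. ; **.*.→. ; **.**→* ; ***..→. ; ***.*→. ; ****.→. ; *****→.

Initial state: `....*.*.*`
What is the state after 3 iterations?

......*..

iteration 1: ..*......
iteration 2: *.*.*....
iteration 3: ......*..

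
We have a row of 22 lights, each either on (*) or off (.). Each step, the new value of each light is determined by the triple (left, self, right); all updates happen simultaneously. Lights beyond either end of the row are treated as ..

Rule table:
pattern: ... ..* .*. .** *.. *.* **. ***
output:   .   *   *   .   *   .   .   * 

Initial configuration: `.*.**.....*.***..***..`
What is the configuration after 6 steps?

.*...*.**.**.***..**.*

step 1: **...*...**..*.**.*.*.
step 2: ..*.***.*..***....*.**
step 3: .**..*..***.*.*..**...
step 4: *..*****.*..*.***..*..
step 5: ***.***..****..*.****.
step 6: .*...*.**.**.***..**.*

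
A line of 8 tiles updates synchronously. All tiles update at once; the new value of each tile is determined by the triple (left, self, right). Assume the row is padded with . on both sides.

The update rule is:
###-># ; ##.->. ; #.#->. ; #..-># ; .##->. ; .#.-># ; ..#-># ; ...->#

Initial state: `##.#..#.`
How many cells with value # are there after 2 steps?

6

step 1: ...#####
step 2: ###.###.
count of #: 6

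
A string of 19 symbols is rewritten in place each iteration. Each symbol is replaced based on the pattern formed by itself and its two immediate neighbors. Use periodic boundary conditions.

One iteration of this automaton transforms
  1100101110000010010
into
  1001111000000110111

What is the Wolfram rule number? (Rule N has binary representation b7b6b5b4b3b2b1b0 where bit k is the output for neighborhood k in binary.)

position 7: 111 → 0  (bit 7 = 0)
position 1: 110 → 0  (bit 6 = 0)
position 5: 101 → 1  (bit 5 = 1)
position 2: 100 → 0  (bit 4 = 0)
position 0: 011 → 1  (bit 3 = 1)
position 4: 010 → 1  (bit 2 = 1)
position 3: 001 → 1  (bit 1 = 1)
position 10: 000 → 0  (bit 0 = 0)
bits b7..b0 = 00101110 = 46

46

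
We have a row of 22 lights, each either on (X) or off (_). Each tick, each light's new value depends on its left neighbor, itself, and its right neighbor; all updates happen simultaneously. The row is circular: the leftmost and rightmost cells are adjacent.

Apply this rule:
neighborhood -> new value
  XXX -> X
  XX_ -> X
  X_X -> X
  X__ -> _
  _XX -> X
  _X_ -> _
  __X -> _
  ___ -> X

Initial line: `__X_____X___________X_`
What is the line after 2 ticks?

tick 1: X___XXX___XXXXXXXXX___
tick 2: __X_XXX_X_XXXXXXXXX_X_

__X_XXX_X_XXXXXXXXX_X_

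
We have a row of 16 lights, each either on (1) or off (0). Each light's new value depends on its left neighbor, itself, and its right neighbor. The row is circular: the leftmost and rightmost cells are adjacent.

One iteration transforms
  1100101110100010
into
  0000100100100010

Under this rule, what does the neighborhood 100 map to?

0

At position 2 the neighborhood is 100; the next row has 0 there.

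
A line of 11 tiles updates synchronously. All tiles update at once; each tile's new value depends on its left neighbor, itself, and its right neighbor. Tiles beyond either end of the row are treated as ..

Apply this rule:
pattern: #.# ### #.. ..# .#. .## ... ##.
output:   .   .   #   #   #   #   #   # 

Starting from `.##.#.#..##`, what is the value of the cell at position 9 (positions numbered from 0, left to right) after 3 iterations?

###.#.#####
#.#.#.#...#
#.#.#.#####
position 9 holds #

#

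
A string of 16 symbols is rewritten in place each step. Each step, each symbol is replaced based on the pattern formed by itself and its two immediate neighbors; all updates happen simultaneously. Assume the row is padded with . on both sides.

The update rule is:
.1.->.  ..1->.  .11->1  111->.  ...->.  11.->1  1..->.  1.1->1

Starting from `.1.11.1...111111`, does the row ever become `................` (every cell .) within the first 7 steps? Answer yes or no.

yes

..1111....1....1
..1..1..........
................
all cells are . at step 3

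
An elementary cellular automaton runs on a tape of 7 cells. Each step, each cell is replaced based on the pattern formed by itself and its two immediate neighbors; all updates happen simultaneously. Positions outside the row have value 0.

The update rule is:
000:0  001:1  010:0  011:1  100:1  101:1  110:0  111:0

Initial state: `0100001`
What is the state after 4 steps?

1010010
0101101
1011010
0110101

0110101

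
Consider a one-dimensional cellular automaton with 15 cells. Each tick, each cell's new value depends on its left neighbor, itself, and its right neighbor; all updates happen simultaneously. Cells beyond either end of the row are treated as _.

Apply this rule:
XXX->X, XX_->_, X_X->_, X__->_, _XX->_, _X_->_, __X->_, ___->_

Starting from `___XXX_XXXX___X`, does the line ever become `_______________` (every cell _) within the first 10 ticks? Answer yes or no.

____X___XX_____
_______________
all cells are _ at tick 2

yes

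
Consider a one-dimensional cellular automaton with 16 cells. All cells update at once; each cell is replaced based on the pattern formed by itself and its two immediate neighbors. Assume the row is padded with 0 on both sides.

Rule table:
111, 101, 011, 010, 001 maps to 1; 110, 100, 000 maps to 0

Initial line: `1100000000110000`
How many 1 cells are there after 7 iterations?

1000000001100000
1000000011000000
1000000110000000
1000001100000000
1000011000000000
1000110000000000
1001100000000000
count of 1: 3

3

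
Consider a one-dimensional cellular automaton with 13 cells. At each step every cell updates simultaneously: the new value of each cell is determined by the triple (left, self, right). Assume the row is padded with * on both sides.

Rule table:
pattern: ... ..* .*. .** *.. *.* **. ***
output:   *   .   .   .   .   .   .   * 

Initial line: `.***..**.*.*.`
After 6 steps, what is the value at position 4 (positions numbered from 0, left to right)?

step 1: ..*..........
step 2: ....********.
step 3: .**..******..
step 4: ......****...
step 5: .****..**..*.
step 6: ..**.........
position 4 holds .

.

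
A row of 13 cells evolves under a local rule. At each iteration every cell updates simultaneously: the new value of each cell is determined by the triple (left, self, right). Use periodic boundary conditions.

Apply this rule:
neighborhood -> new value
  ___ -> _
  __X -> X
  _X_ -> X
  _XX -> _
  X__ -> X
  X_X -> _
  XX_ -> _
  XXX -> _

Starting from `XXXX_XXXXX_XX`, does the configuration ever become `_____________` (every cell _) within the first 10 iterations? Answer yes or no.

_____________
all cells are _ at iteration 1

yes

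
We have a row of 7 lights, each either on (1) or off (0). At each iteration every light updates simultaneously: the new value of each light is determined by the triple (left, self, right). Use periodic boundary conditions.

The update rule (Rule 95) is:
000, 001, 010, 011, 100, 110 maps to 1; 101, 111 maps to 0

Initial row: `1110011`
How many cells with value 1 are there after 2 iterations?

5

0011110
1110011
count of 1: 5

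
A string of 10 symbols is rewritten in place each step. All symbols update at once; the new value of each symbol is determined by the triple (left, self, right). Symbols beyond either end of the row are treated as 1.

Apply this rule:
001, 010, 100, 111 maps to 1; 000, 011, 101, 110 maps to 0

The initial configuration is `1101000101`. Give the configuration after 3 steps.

1001101100
0110000011
0001000101

0001000101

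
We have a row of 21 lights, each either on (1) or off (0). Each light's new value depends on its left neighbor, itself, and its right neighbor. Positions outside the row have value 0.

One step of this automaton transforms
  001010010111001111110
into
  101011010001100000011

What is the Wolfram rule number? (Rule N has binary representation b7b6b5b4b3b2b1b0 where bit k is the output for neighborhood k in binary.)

position 10: 111 → 0  (bit 7 = 0)
position 11: 110 → 1  (bit 6 = 1)
position 3: 101 → 0  (bit 5 = 0)
position 5: 100 → 1  (bit 4 = 1)
position 9: 011 → 0  (bit 3 = 0)
position 2: 010 → 1  (bit 2 = 1)
position 1: 001 → 0  (bit 1 = 0)
position 0: 000 → 1  (bit 0 = 1)
bits b7..b0 = 01010101 = 85

85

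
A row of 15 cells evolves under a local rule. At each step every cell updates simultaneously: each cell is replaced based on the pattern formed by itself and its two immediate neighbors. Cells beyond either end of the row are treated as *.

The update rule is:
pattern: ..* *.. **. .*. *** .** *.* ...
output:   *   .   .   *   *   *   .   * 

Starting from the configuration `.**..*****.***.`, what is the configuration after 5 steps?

.*..*****..**..
.*.*****..**..*
.*.****..**..**
.*.***..**..***
.*.**..**..****

.*.**..**..****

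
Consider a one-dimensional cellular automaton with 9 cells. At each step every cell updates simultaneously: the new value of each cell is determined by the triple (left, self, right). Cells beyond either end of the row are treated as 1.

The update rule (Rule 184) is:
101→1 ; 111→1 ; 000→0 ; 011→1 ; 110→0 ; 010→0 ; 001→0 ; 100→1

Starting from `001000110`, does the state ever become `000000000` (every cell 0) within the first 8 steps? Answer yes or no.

no

100100101
010010011
101001011
010100111
101010111
010101111
101011111
010111111
step 8 is 010111111, still not uniform 0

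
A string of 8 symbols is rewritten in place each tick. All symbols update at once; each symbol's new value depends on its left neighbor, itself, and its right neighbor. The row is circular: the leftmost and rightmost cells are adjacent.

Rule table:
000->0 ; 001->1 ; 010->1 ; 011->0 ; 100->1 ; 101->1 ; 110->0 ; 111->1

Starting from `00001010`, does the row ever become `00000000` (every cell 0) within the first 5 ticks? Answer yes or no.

no

00011111
10101110
11110101
11101110
01010101
tick 5 is 01010101, still not uniform 0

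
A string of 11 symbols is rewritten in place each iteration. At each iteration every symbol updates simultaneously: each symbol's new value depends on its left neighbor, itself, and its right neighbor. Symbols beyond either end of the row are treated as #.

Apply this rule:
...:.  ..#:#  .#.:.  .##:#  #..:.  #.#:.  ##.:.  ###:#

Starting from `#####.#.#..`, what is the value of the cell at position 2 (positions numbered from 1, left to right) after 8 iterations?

.

####......#
###......##
##......###
#......####
......#####
.....######
....#######
...########
position 2 holds .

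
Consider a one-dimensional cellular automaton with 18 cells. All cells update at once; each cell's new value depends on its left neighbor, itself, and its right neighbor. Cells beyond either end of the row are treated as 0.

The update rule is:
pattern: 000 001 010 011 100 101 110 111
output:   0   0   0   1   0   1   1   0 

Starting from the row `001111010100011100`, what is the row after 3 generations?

000001010000000000

001001101000010100
000001110000001000
000001010000000000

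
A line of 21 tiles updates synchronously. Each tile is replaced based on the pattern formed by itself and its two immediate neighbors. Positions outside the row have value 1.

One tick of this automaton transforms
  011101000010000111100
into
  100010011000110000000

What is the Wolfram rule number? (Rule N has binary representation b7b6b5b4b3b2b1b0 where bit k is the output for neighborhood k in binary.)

33

position 2: 111 → 0  (bit 7 = 0)
position 3: 110 → 0  (bit 6 = 0)
position 0: 101 → 1  (bit 5 = 1)
position 6: 100 → 0  (bit 4 = 0)
position 1: 011 → 0  (bit 3 = 0)
position 5: 010 → 0  (bit 2 = 0)
position 9: 001 → 0  (bit 1 = 0)
position 7: 000 → 1  (bit 0 = 1)
bits b7..b0 = 00100001 = 33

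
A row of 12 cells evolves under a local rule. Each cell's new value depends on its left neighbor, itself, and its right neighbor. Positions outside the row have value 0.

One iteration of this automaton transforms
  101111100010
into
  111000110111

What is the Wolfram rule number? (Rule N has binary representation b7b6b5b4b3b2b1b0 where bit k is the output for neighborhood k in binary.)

126

position 3: 111 → 0  (bit 7 = 0)
position 6: 110 → 1  (bit 6 = 1)
position 1: 101 → 1  (bit 5 = 1)
position 7: 100 → 1  (bit 4 = 1)
position 2: 011 → 1  (bit 3 = 1)
position 0: 010 → 1  (bit 2 = 1)
position 9: 001 → 1  (bit 1 = 1)
position 8: 000 → 0  (bit 0 = 0)
bits b7..b0 = 01111110 = 126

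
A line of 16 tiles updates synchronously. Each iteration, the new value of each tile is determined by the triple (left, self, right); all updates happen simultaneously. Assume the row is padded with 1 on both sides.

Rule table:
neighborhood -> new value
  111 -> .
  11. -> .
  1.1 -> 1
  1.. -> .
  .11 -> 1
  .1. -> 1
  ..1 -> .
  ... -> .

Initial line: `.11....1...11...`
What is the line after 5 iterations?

iteration 1: 11.....1...1....
iteration 2: .......1...1....
iteration 3: .......1...1....  (fixed point — unchanged through iteration 5)

.......1...1....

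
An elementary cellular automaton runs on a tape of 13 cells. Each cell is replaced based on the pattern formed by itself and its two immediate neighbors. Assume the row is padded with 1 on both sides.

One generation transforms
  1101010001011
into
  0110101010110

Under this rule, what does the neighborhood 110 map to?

At position 1 the neighborhood is 110; the next row has 1 there.

1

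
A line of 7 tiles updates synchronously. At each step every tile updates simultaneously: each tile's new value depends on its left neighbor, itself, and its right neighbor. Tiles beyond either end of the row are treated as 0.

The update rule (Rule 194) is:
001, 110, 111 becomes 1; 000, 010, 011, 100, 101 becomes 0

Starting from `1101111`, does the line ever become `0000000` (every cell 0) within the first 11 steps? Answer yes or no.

yes

0100111
1001011
0010001
0100010
1000100
0001000
0010000
0100000
1000000
0000000
all cells are 0 at step 10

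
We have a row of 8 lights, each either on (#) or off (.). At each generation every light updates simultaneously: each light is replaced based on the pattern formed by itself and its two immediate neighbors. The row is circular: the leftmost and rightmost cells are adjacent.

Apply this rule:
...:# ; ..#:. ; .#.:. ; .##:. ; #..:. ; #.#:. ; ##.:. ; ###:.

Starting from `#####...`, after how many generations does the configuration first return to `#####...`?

2

......#.
#####...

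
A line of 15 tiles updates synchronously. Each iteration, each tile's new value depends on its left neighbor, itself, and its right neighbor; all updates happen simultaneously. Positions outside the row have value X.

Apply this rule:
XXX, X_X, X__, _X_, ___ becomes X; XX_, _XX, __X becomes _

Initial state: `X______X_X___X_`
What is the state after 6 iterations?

iteration 1: _XXXXX_XXXXX_XX
iteration 2: X_XXX_X_XXX_X_X
iteration 3: _X_X_XXX_X_XXX_
iteration 4: XXXXX_X_XXX_X_X
iteration 5: XXXX_XXX_X_XXX_
iteration 6: XXX_X_X_XXX_X_X

XXX_X_X_XXX_X_X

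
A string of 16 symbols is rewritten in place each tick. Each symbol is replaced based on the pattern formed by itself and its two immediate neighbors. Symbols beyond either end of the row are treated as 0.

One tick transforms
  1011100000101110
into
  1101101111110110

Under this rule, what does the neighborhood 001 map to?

1

At position 9 the neighborhood is 001; the next row has 1 there.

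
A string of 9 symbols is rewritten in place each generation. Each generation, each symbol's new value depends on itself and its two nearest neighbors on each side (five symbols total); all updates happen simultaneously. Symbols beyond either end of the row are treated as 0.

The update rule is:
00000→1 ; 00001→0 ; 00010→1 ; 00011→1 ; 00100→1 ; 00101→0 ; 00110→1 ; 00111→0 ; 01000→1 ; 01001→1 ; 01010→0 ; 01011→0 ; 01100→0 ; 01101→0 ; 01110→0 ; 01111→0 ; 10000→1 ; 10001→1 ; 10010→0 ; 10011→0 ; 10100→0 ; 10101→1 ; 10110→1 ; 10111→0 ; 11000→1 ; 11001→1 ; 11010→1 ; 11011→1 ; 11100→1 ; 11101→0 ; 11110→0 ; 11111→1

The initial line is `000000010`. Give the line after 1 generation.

111110111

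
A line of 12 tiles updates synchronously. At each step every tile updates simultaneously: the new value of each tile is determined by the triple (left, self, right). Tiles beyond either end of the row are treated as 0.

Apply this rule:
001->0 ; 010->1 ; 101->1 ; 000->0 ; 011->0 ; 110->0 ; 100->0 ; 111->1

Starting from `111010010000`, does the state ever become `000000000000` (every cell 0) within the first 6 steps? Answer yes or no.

010110010000
011000010000
000000010000
000000010000  (fixed point — unchanged through step 6)
step 6 is 000000010000, still not uniform 0

no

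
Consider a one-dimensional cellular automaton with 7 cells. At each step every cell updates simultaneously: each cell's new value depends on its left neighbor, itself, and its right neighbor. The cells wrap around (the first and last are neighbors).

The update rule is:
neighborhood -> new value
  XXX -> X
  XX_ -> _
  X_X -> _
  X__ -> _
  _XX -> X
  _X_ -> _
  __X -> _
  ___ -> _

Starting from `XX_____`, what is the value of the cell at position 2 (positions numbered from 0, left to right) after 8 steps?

step 1: X______
step 2: _______
step 3: _______  (fixed point — unchanged through step 8)
position 2 holds _

_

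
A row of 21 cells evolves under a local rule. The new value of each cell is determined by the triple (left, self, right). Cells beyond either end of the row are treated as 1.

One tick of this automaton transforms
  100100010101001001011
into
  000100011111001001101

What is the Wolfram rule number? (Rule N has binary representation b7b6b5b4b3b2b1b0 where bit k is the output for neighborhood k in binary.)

164

position 20: 111 → 1  (bit 7 = 1)
position 0: 110 → 0  (bit 6 = 0)
position 8: 101 → 1  (bit 5 = 1)
position 1: 100 → 0  (bit 4 = 0)
position 19: 011 → 0  (bit 3 = 0)
position 3: 010 → 1  (bit 2 = 1)
position 2: 001 → 0  (bit 1 = 0)
position 5: 000 → 0  (bit 0 = 0)
bits b7..b0 = 10100100 = 164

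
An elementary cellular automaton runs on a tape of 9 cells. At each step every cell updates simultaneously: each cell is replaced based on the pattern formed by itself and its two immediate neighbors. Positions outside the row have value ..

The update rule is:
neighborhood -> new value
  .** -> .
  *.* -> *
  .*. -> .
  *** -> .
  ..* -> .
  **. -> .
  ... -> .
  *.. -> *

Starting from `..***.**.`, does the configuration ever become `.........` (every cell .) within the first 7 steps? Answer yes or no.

yes

.....*..*
......*..
.......*.
........*
.........
all cells are . at step 5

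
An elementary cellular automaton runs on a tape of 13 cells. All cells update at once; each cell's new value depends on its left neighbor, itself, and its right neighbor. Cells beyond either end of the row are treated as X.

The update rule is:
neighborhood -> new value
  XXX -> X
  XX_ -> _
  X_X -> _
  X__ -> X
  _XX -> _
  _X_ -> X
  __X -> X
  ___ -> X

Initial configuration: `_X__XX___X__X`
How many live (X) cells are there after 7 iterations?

iteration 1: _XXX__XXXXXX_
iteration 2: __X_XX_XXXX__
iteration 3: XXX_____XX_XX
iteration 4: XX_XXXXX____X
iteration 5: X___XXX_XXXX_
iteration 6: _XXX_X___XX__
iteration 7: __X__XXXX__XX
count of X: 7

7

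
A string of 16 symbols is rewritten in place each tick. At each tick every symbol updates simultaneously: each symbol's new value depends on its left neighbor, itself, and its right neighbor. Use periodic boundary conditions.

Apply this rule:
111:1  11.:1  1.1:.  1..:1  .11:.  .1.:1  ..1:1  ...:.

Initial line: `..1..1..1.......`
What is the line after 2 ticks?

1.111111111.....

tick 1: .111111111......
tick 2: 1.111111111.....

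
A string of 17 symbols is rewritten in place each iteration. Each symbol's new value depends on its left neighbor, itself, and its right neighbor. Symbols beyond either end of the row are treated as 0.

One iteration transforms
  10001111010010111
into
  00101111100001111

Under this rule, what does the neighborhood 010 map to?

0

At position 0 the neighborhood is 010; the next row has 0 there.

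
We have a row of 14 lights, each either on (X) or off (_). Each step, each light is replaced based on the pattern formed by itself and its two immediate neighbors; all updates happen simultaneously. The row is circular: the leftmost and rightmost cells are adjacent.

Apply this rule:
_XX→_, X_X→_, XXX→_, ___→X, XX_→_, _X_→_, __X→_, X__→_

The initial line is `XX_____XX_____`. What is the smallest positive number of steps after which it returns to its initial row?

___XXX____XXX_
XX_____XX_____

2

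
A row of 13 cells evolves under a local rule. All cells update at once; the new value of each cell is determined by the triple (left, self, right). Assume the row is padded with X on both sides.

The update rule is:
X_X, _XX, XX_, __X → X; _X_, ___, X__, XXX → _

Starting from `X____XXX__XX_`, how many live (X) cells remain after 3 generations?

generation 1: X___XX_X_XXXX
generation 2: X__XXXX_XX___
generation 3: X_XX__XXXX__X
count of X: 8

8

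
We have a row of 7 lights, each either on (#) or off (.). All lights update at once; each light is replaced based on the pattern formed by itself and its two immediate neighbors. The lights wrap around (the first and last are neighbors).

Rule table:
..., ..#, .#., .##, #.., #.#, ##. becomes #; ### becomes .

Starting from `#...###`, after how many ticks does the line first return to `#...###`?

#####..
#...###

2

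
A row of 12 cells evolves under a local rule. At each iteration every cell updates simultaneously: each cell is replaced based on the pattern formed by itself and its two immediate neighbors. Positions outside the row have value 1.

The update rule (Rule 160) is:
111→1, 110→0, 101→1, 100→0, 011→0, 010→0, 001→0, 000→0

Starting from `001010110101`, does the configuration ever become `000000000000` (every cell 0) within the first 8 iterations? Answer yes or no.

iteration 1: 000101001010
iteration 2: 000010000101
iteration 3: 000000000010
iteration 4: 000000000001
iteration 5: 000000000000
all cells are 0 at iteration 5

yes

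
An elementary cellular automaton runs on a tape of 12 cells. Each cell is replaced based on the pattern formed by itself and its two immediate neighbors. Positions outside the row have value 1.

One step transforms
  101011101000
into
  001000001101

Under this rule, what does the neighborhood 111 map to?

At position 5 the neighborhood is 111; the next row has 0 there.

0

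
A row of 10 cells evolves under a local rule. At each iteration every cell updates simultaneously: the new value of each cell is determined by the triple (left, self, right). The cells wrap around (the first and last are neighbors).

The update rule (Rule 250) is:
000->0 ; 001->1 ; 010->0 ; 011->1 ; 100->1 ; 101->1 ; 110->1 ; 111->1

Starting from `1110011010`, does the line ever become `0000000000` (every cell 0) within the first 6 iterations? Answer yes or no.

no

1111111101
1111111111
1111111111  (fixed point — unchanged through iteration 6)
iteration 6 is 1111111111, still not uniform 0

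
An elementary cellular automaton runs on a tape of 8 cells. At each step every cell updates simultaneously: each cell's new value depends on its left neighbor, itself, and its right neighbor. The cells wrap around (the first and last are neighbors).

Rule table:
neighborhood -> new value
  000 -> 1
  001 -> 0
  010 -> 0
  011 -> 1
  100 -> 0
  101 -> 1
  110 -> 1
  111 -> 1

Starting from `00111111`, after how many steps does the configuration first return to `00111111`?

1

00111111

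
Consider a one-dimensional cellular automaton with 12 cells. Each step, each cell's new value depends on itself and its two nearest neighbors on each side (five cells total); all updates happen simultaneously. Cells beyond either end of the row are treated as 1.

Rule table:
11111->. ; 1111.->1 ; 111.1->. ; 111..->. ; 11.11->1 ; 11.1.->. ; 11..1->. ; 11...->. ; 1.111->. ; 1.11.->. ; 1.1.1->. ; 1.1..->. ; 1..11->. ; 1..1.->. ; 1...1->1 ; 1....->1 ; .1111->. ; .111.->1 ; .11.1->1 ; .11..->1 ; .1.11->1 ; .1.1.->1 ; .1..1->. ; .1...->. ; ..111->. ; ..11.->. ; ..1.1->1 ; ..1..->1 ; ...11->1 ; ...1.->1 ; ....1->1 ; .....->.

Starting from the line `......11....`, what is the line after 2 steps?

.1..11.1.111
.....1..1...

.....1..1...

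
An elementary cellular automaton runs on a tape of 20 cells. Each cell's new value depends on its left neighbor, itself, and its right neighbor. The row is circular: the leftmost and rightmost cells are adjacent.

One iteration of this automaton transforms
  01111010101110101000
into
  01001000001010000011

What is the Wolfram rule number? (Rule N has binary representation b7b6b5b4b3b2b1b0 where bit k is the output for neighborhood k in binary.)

73

position 2: 111 → 0  (bit 7 = 0)
position 4: 110 → 1  (bit 6 = 1)
position 5: 101 → 0  (bit 5 = 0)
position 17: 100 → 0  (bit 4 = 0)
position 1: 011 → 1  (bit 3 = 1)
position 6: 010 → 0  (bit 2 = 0)
position 0: 001 → 0  (bit 1 = 0)
position 18: 000 → 1  (bit 0 = 1)
bits b7..b0 = 01001001 = 73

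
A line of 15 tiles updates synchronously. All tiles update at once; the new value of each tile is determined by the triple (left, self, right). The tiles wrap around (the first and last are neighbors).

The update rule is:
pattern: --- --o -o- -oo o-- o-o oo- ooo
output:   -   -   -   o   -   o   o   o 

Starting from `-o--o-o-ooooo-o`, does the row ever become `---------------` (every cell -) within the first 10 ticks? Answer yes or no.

no

o----o-ooooooo-
------ooooooooo
------ooooooooo  (fixed point — unchanged through tick 10)
tick 10 is ------ooooooooo, still not uniform -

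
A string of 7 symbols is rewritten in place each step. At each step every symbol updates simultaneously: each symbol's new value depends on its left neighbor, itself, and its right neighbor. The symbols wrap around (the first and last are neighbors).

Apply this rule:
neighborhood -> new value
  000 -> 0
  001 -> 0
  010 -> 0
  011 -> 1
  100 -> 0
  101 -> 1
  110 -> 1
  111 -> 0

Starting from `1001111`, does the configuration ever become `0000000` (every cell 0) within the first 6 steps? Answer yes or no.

yes

1001000
0000000
all cells are 0 at step 2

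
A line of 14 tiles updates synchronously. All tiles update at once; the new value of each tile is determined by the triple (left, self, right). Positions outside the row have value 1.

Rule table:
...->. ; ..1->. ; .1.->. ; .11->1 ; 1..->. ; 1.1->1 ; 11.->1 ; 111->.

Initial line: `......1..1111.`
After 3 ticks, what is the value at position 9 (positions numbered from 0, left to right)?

.........1..11
............1.
.............1
position 9 holds .

.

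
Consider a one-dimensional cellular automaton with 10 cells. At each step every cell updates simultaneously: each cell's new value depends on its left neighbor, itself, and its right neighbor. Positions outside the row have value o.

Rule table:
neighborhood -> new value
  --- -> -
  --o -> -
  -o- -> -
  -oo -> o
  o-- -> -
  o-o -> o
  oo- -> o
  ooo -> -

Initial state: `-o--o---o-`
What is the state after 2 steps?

o--------o

o--------o
o--------o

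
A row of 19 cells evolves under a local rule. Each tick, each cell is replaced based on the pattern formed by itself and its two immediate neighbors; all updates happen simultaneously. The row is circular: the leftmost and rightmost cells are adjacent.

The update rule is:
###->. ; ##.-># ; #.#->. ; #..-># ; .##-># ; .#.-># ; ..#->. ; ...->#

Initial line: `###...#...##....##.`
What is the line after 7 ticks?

tick 1: #.###.###.#####.##.
tick 2: #.#.#.#.#.#...#.##.
tick 3: #.#.#.#.#.###.#.##.
tick 4: #.#.#.#.#.#.#.#.##.
tick 5: #.#.#.#.#.#.#.#.##.  (fixed point — unchanged through tick 7)

#.#.#.#.#.#.#.#.##.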